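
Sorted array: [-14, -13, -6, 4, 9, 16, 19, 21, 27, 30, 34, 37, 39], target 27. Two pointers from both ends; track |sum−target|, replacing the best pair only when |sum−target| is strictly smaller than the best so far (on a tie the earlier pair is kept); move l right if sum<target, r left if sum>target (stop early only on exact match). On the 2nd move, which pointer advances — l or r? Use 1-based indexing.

[1,13] -14+39=25 d=2 * → l++
[2,13] -13+39=26 d=1 * → l++

l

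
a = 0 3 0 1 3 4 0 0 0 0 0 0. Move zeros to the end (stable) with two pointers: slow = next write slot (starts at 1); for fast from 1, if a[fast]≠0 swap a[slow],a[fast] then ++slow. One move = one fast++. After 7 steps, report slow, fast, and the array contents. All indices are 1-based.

slow=5, fast=8, a=[3, 1, 3, 4, 0, 0, 0, 0, 0, 0, 0, 0]

slow=1 fast=1: a[fast]=0, fast++
slow=1 fast=2: a[fast]=3≠0 swap→a[1]=3, slow++,fast++
slow=2 fast=3: a[fast]=0, fast++
slow=2 fast=4: a[fast]=1≠0 swap→a[2]=1, slow++,fast++
slow=3 fast=5: a[fast]=3≠0 swap→a[3]=3, slow++,fast++
slow=4 fast=6: a[fast]=4≠0 swap→a[4]=4, slow++,fast++
slow=5 fast=7: a[fast]=0, fast++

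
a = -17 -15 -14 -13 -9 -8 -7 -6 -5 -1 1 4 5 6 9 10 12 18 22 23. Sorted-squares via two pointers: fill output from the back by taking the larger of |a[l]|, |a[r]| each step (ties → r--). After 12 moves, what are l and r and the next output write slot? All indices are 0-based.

[0,19] |-17|<=|23| out[19]=529 → r--
[0,18] |-17|<=|22| out[18]=484 → r--
[0,17] |-17|<=|18| out[17]=324 → r--
[0,16] |-17|>|12| out[16]=289 → l++
[1,16] |-15|>|12| out[15]=225 → l++
[2,16] |-14|>|12| out[14]=196 → l++
[3,16] |-13|>|12| out[13]=169 → l++
[4,16] |-9|<=|12| out[12]=144 → r--
[4,15] |-9|<=|10| out[11]=100 → r--
[4,14] |-9|<=|9| out[10]=81 → r--
[4,13] |-9|>|6| out[9]=81 → l++
[5,13] |-8|>|6| out[8]=64 → l++

l=6, r=13, next write slot=7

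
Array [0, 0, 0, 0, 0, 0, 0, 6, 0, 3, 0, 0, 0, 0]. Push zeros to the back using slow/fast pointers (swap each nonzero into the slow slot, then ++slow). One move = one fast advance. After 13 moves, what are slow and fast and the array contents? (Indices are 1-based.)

(s=1,f=1) a[fast]=0 → fast++
(s=1,f=2) a[fast]=0 → fast++
(s=1,f=3) a[fast]=0 → fast++
(s=1,f=4) a[fast]=0 → fast++
(s=1,f=5) a[fast]=0 → fast++
(s=1,f=6) a[fast]=0 → fast++
(s=1,f=7) a[fast]=0 → fast++
(s=1,f=8) a[fast]=6≠0 swap→a[1]=6 → slow++,fast++
(s=2,f=9) a[fast]=0 → fast++
(s=2,f=10) a[fast]=3≠0 swap→a[2]=3 → slow++,fast++
(s=3,f=11) a[fast]=0 → fast++
(s=3,f=12) a[fast]=0 → fast++
(s=3,f=13) a[fast]=0 → fast++

slow=3, fast=14, a=[6, 3, 0, 0, 0, 0, 0, 0, 0, 0, 0, 0, 0, 0]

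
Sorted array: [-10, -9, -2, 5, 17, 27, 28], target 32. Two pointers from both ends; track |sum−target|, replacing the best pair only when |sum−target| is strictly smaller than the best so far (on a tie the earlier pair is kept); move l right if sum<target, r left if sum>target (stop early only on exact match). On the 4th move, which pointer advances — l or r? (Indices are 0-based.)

[0,6] -10+28=18 d=14 * → l++
[1,6] -9+28=19 d=13 * → l++
[2,6] -2+28=26 d=6 * → l++
[3,6] 5+28=33 d=1 * → r--

r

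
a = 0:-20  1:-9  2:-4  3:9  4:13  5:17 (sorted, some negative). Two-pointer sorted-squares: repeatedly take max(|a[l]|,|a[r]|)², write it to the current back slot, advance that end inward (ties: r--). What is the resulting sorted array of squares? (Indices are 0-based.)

l=0 r=5: |-20|>|17| out[5]=400, l++
l=1 r=5: |-9|<=|17| out[4]=289, r--
l=1 r=4: |-9|<=|13| out[3]=169, r--
l=1 r=3: |-9|<=|9| out[2]=81, r--
l=1 r=2: |-9|>|-4| out[1]=81, l++
l=2 r=2: |-4|<=|-4| out[0]=16, r--

[16, 81, 81, 169, 289, 400]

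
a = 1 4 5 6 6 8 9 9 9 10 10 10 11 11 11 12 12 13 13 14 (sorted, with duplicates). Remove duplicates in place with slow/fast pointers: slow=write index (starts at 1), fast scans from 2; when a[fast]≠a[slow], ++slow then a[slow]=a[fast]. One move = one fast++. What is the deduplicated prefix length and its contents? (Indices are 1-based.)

length 11; prefix = [1, 4, 5, 6, 8, 9, 10, 11, 12, 13, 14]

slow=1 fast=2: a[fast]=4≠a[slow]=1 write a[2]=4, slow++,fast++
slow=2 fast=3: a[fast]=5≠a[slow]=4 write a[3]=5, slow++,fast++
slow=3 fast=4: a[fast]=6≠a[slow]=5 write a[4]=6, slow++,fast++
slow=4 fast=5: a[fast]=6=a[slow] dup, fast++
slow=4 fast=6: a[fast]=8≠a[slow]=6 write a[5]=8, slow++,fast++
slow=5 fast=7: a[fast]=9≠a[slow]=8 write a[6]=9, slow++,fast++
slow=6 fast=8: a[fast]=9=a[slow] dup, fast++
slow=6 fast=9: a[fast]=9=a[slow] dup, fast++
slow=6 fast=10: a[fast]=10≠a[slow]=9 write a[7]=10, slow++,fast++
slow=7 fast=11: a[fast]=10=a[slow] dup, fast++
slow=7 fast=12: a[fast]=10=a[slow] dup, fast++
slow=7 fast=13: a[fast]=11≠a[slow]=10 write a[8]=11, slow++,fast++
slow=8 fast=14: a[fast]=11=a[slow] dup, fast++
slow=8 fast=15: a[fast]=11=a[slow] dup, fast++
slow=8 fast=16: a[fast]=12≠a[slow]=11 write a[9]=12, slow++,fast++
slow=9 fast=17: a[fast]=12=a[slow] dup, fast++
slow=9 fast=18: a[fast]=13≠a[slow]=12 write a[10]=13, slow++,fast++
slow=10 fast=19: a[fast]=13=a[slow] dup, fast++
slow=10 fast=20: a[fast]=14≠a[slow]=13 write a[11]=14, slow++,fast++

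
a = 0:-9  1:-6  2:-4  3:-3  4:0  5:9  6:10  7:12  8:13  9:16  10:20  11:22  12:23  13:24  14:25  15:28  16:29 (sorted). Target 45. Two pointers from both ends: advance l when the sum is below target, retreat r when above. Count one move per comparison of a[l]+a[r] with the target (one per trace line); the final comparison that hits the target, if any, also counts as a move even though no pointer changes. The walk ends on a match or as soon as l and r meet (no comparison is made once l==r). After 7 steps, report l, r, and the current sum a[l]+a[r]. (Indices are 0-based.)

l=7, r=16, sum=41

[0,16] -9+29=20 <45 → l++
[1,16] -6+29=23 <45 → l++
[2,16] -4+29=25 <45 → l++
[3,16] -3+29=26 <45 → l++
[4,16] 0+29=29 <45 → l++
[5,16] 9+29=38 <45 → l++
[6,16] 10+29=39 <45 → l++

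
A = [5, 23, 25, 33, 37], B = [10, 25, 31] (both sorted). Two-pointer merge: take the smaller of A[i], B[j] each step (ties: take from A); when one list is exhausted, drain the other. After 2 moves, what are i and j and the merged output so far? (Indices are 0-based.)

i=1, j=1, merged so far=[5, 10]

[i=0,j=0] A[i]=5<=B[j]=10 take 5 → i++
[i=1,j=0] A[i]=23>B[j]=10 take 10 → j++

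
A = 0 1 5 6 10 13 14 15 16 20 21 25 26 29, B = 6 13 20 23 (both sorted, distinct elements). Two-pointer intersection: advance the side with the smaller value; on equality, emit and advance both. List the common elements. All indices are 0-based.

[i=0,j=0] 0<6 → i++
[i=1,j=0] 1<6 → i++
[i=2,j=0] 5<6 → i++
[i=3,j=0] 6==6 emit → i++,j++
[i=4,j=1] 10<13 → i++
[i=5,j=1] 13==13 emit → i++,j++
[i=6,j=2] 14<20 → i++
[i=7,j=2] 15<20 → i++
[i=8,j=2] 16<20 → i++
[i=9,j=2] 20==20 emit → i++,j++
[i=10,j=3] 21<23 → i++
[i=11,j=3] 25>23 → j++

intersection = [6, 13, 20]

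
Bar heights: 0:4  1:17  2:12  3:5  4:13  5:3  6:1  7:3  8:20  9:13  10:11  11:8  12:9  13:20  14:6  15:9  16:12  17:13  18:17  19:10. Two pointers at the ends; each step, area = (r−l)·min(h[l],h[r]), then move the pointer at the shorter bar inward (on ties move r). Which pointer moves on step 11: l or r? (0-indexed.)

[0,19] min(4,10)*19=76 best=76 * → l++
[1,19] min(17,10)*18=180 best=180 * → r--
[1,18] min(17,17)*17=289 best=289 * → r--
[1,17] min(17,13)*16=208 best=289 → r--
[1,16] min(17,12)*15=180 best=289 → r--
[1,15] min(17,9)*14=126 best=289 → r--
[1,14] min(17,6)*13=78 best=289 → r--
[1,13] min(17,20)*12=204 best=289 → l++
[2,13] min(12,20)*11=132 best=289 → l++
[3,13] min(5,20)*10=50 best=289 → l++
[4,13] min(13,20)*9=117 best=289 → l++

l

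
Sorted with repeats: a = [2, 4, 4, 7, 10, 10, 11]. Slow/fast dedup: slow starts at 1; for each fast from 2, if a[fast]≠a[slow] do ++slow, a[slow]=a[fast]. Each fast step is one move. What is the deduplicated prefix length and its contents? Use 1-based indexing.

length 5; prefix = [2, 4, 7, 10, 11]

slow=1 fast=2: a[fast]=4≠a[slow]=2 write a[2]=4, slow++,fast++
slow=2 fast=3: a[fast]=4=a[slow] dup, fast++
slow=2 fast=4: a[fast]=7≠a[slow]=4 write a[3]=7, slow++,fast++
slow=3 fast=5: a[fast]=10≠a[slow]=7 write a[4]=10, slow++,fast++
slow=4 fast=6: a[fast]=10=a[slow] dup, fast++
slow=4 fast=7: a[fast]=11≠a[slow]=10 write a[5]=11, slow++,fast++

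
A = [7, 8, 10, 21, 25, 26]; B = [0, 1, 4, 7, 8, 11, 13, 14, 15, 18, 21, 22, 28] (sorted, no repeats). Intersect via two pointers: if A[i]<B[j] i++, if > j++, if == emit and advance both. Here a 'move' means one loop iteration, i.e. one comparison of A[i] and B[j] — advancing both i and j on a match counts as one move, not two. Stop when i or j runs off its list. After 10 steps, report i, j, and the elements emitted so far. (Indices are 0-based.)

i=3, j=9, emitted=[7, 8]

i=0 j=0: 7>0, j++
i=0 j=1: 7>1, j++
i=0 j=2: 7>4, j++
i=0 j=3: 7==7 emit, i++,j++
i=1 j=4: 8==8 emit, i++,j++
i=2 j=5: 10<11, i++
i=3 j=5: 21>11, j++
i=3 j=6: 21>13, j++
i=3 j=7: 21>14, j++
i=3 j=8: 21>15, j++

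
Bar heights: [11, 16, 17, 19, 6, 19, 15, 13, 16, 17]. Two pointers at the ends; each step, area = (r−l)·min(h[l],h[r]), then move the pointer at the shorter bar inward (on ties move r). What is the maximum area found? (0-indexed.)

[0,9] min(11,17)*9=99 best=99 * → l++
[1,9] min(16,17)*8=128 best=128 * → l++
[2,9] min(17,17)*7=119 best=128 → r--
[2,8] min(17,16)*6=96 best=128 → r--
[2,7] min(17,13)*5=65 best=128 → r--
[2,6] min(17,15)*4=60 best=128 → r--
[2,5] min(17,19)*3=51 best=128 → l++
[3,5] min(19,19)*2=38 best=128 → r--
[3,4] min(19,6)*1=6 best=128 → r--

max area = 128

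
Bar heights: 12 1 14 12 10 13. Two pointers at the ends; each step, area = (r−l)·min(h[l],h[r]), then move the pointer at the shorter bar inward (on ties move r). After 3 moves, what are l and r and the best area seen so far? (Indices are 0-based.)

l=0 r=5: min(12,13)*5=60 best=60 *, l++
l=1 r=5: min(1,13)*4=4 best=60, l++
l=2 r=5: min(14,13)*3=39 best=60, r--

l=2, r=4, best area=60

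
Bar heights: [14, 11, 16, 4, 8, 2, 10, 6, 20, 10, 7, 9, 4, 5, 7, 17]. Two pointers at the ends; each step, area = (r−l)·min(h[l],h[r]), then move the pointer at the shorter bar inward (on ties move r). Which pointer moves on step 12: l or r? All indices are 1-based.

l=1 r=16: min(14,17)*15=210 best=210 *, l++
l=2 r=16: min(11,17)*14=154 best=210, l++
l=3 r=16: min(16,17)*13=208 best=210, l++
l=4 r=16: min(4,17)*12=48 best=210, l++
l=5 r=16: min(8,17)*11=88 best=210, l++
l=6 r=16: min(2,17)*10=20 best=210, l++
l=7 r=16: min(10,17)*9=90 best=210, l++
l=8 r=16: min(6,17)*8=48 best=210, l++
l=9 r=16: min(20,17)*7=119 best=210, r--
l=9 r=15: min(20,7)*6=42 best=210, r--
l=9 r=14: min(20,5)*5=25 best=210, r--
l=9 r=13: min(20,4)*4=16 best=210, r--

r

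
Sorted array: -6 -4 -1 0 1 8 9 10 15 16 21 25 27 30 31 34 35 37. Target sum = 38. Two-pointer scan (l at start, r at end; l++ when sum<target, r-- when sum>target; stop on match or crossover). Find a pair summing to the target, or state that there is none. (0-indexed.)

(1, 37)

[0,17] -6+37=31 <38 → l++
[1,17] -4+37=33 <38 → l++
[2,17] -1+37=36 <38 → l++
[3,17] 0+37=37 <38 → l++
[4,17] 1+37=38 → found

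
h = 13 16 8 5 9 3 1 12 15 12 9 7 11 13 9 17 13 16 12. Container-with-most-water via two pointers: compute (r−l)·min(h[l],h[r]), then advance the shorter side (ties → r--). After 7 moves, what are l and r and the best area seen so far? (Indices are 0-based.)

l=0 r=18: min(13,12)*18=216 best=216 *, r--
l=0 r=17: min(13,16)*17=221 best=221 *, l++
l=1 r=17: min(16,16)*16=256 best=256 *, r--
l=1 r=16: min(16,13)*15=195 best=256, r--
l=1 r=15: min(16,17)*14=224 best=256, l++
l=2 r=15: min(8,17)*13=104 best=256, l++
l=3 r=15: min(5,17)*12=60 best=256, l++

l=4, r=15, best area=256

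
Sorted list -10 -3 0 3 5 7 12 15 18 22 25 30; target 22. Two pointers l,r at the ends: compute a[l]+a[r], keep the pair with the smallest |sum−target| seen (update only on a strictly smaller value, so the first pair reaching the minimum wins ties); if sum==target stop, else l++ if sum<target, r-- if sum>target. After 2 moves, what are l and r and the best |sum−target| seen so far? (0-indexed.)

l=1, r=10, best |Δ|=2

[0,11] -10+30=20 d=2 * → l++
[1,11] -3+30=27 d=5 → r--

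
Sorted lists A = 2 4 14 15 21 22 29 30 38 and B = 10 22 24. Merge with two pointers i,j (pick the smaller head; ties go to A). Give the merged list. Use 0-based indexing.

i=0 j=0: A[i]=2<=B[j]=10 take 2, i++
i=1 j=0: A[i]=4<=B[j]=10 take 4, i++
i=2 j=0: A[i]=14>B[j]=10 take 10, j++
i=2 j=1: A[i]=14<=B[j]=22 take 14, i++
i=3 j=1: A[i]=15<=B[j]=22 take 15, i++
i=4 j=1: A[i]=21<=B[j]=22 take 21, i++
i=5 j=1: A[i]=22<=B[j]=22 take 22, i++
i=6 j=1: A[i]=29>B[j]=22 take 22, j++
i=6 j=2: A[i]=29>B[j]=24 take 24, j++
i=6 j=3: B done, take A[i]=29, i++
i=7 j=3: B done, take A[i]=30, i++
i=8 j=3: B done, take A[i]=38, i++

[2, 4, 10, 14, 15, 21, 22, 22, 24, 29, 30, 38]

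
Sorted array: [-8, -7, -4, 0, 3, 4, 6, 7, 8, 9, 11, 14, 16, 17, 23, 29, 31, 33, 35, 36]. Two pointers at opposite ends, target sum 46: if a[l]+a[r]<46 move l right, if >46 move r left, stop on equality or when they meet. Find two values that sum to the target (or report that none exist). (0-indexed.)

l=0 r=19: -8+36=28 <46, l++
l=1 r=19: -7+36=29 <46, l++
l=2 r=19: -4+36=32 <46, l++
l=3 r=19: 0+36=36 <46, l++
l=4 r=19: 3+36=39 <46, l++
l=5 r=19: 4+36=40 <46, l++
l=6 r=19: 6+36=42 <46, l++
l=7 r=19: 7+36=43 <46, l++
l=8 r=19: 8+36=44 <46, l++
l=9 r=19: 9+36=45 <46, l++
l=10 r=19: 11+36=47 >46, r--
l=10 r=18: 11+35=46, found

(11, 35)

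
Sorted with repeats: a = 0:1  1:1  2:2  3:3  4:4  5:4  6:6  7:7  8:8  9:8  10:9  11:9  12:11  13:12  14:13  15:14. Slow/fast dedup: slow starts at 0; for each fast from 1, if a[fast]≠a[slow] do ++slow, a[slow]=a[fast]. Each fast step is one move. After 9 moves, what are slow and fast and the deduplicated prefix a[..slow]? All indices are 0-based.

slow=6, fast=10, prefix=[1, 2, 3, 4, 6, 7, 8]

slow=0 fast=1: a[fast]=1=a[slow] dup, fast++
slow=0 fast=2: a[fast]=2≠a[slow]=1 write a[1]=2, slow++,fast++
slow=1 fast=3: a[fast]=3≠a[slow]=2 write a[2]=3, slow++,fast++
slow=2 fast=4: a[fast]=4≠a[slow]=3 write a[3]=4, slow++,fast++
slow=3 fast=5: a[fast]=4=a[slow] dup, fast++
slow=3 fast=6: a[fast]=6≠a[slow]=4 write a[4]=6, slow++,fast++
slow=4 fast=7: a[fast]=7≠a[slow]=6 write a[5]=7, slow++,fast++
slow=5 fast=8: a[fast]=8≠a[slow]=7 write a[6]=8, slow++,fast++
slow=6 fast=9: a[fast]=8=a[slow] dup, fast++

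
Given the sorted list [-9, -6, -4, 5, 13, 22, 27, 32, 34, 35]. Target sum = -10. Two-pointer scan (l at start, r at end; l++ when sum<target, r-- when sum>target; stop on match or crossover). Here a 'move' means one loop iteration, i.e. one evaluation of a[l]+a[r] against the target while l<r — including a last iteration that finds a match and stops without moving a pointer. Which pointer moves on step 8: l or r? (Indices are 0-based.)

l

[0,9] -9+35=26 >-10 → r--
[0,8] -9+34=25 >-10 → r--
[0,7] -9+32=23 >-10 → r--
[0,6] -9+27=18 >-10 → r--
[0,5] -9+22=13 >-10 → r--
[0,4] -9+13=4 >-10 → r--
[0,3] -9+5=-4 >-10 → r--
[0,2] -9+-4=-13 <-10 → l++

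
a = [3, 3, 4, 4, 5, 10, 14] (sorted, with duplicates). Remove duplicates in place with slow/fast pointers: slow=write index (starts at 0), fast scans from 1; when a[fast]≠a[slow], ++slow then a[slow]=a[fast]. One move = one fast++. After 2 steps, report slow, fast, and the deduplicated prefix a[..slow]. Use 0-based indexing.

slow=0 fast=1: a[fast]=3=a[slow] dup, fast++
slow=0 fast=2: a[fast]=4≠a[slow]=3 write a[1]=4, slow++,fast++

slow=1, fast=3, prefix=[3, 4]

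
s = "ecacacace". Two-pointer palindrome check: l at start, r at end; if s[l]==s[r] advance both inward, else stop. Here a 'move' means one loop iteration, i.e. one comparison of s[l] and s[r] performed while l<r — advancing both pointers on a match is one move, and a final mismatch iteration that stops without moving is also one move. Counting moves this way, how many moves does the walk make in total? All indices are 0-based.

l=0 r=8: 'e'=='e', l++,r--
l=1 r=7: 'c'=='c', l++,r--
l=2 r=6: 'a'=='a', l++,r--
l=3 r=5: 'c'=='c', l++,r--

4 moves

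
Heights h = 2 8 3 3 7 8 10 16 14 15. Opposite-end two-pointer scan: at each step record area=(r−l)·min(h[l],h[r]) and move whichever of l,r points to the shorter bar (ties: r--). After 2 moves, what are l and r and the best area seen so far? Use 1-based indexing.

[1,10] min(2,15)*9=18 best=18 * → l++
[2,10] min(8,15)*8=64 best=64 * → l++

l=3, r=10, best area=64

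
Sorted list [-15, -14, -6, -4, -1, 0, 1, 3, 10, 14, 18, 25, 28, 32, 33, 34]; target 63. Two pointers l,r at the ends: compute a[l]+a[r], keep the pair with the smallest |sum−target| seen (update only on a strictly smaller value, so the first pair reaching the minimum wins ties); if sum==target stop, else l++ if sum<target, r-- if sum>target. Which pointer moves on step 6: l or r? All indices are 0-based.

l=0 r=15: -15+34=19 d=44 *, l++
l=1 r=15: -14+34=20 d=43 *, l++
l=2 r=15: -6+34=28 d=35 *, l++
l=3 r=15: -4+34=30 d=33 *, l++
l=4 r=15: -1+34=33 d=30 *, l++
l=5 r=15: 0+34=34 d=29 *, l++

l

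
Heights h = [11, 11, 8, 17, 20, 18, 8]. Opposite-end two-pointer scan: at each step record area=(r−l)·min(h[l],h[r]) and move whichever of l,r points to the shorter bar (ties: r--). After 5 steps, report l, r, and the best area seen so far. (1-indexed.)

l=5, r=6, best area=55

[1,7] min(11,8)*6=48 best=48 * → r--
[1,6] min(11,18)*5=55 best=55 * → l++
[2,6] min(11,18)*4=44 best=55 → l++
[3,6] min(8,18)*3=24 best=55 → l++
[4,6] min(17,18)*2=34 best=55 → l++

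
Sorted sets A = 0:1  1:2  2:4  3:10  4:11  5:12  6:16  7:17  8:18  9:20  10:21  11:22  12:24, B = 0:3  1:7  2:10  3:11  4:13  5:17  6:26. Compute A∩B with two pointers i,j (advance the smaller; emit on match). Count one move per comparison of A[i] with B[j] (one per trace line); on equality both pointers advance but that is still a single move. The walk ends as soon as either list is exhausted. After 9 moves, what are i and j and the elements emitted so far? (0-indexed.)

i=6, j=5, emitted=[10, 11]

i=0 j=0: 1<3, i++
i=1 j=0: 2<3, i++
i=2 j=0: 4>3, j++
i=2 j=1: 4<7, i++
i=3 j=1: 10>7, j++
i=3 j=2: 10==10 emit, i++,j++
i=4 j=3: 11==11 emit, i++,j++
i=5 j=4: 12<13, i++
i=6 j=4: 16>13, j++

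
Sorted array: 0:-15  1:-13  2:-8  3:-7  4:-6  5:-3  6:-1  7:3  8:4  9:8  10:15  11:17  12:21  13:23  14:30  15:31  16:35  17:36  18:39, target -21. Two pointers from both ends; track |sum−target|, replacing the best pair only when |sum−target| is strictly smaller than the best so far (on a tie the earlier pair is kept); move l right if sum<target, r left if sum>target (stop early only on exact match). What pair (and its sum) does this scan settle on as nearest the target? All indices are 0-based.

pair (-15, -6) with sum -21 (|Δ|=0)

[0,18] -15+39=24 d=45 * → r--
[0,17] -15+36=21 d=42 * → r--
[0,16] -15+35=20 d=41 * → r--
[0,15] -15+31=16 d=37 * → r--
[0,14] -15+30=15 d=36 * → r--
[0,13] -15+23=8 d=29 * → r--
[0,12] -15+21=6 d=27 * → r--
[0,11] -15+17=2 d=23 * → r--
[0,10] -15+15=0 d=21 * → r--
[0,9] -15+8=-7 d=14 * → r--
[0,8] -15+4=-11 d=10 * → r--
[0,7] -15+3=-12 d=9 * → r--
[0,6] -15+-1=-16 d=5 * → r--
[0,5] -15+-3=-18 d=3 * → r--
[0,4] -15+-6=-21 d=0 * → stop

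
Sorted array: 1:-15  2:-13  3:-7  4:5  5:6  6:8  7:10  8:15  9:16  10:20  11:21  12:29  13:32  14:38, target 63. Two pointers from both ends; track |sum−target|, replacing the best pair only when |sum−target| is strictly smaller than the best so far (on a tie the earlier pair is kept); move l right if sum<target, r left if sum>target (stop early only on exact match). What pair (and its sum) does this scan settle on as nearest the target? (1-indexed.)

pair (29, 32) with sum 61 (|Δ|=2)

l=1 r=14: -15+38=23 d=40 *, l++
l=2 r=14: -13+38=25 d=38 *, l++
l=3 r=14: -7+38=31 d=32 *, l++
l=4 r=14: 5+38=43 d=20 *, l++
l=5 r=14: 6+38=44 d=19 *, l++
l=6 r=14: 8+38=46 d=17 *, l++
l=7 r=14: 10+38=48 d=15 *, l++
l=8 r=14: 15+38=53 d=10 *, l++
l=9 r=14: 16+38=54 d=9 *, l++
l=10 r=14: 20+38=58 d=5 *, l++
l=11 r=14: 21+38=59 d=4 *, l++
l=12 r=14: 29+38=67 d=4, r--
l=12 r=13: 29+32=61 d=2 *, l++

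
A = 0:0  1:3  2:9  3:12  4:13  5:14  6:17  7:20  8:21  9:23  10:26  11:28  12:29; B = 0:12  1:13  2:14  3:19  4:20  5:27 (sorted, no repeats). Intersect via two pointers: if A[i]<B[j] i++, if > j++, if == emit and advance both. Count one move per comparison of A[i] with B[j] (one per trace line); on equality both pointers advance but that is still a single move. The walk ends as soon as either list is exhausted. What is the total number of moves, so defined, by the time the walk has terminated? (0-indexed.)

13 moves

[i=0,j=0] 0<12 → i++
[i=1,j=0] 3<12 → i++
[i=2,j=0] 9<12 → i++
[i=3,j=0] 12==12 emit → i++,j++
[i=4,j=1] 13==13 emit → i++,j++
[i=5,j=2] 14==14 emit → i++,j++
[i=6,j=3] 17<19 → i++
[i=7,j=3] 20>19 → j++
[i=7,j=4] 20==20 emit → i++,j++
[i=8,j=5] 21<27 → i++
[i=9,j=5] 23<27 → i++
[i=10,j=5] 26<27 → i++
[i=11,j=5] 28>27 → j++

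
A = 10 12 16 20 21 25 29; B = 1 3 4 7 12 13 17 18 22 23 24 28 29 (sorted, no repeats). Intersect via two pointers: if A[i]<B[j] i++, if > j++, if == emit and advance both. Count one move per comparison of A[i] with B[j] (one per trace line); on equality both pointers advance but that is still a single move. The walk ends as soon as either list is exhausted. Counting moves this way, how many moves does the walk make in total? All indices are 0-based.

[i=0,j=0] 10>1 → j++
[i=0,j=1] 10>3 → j++
[i=0,j=2] 10>4 → j++
[i=0,j=3] 10>7 → j++
[i=0,j=4] 10<12 → i++
[i=1,j=4] 12==12 emit → i++,j++
[i=2,j=5] 16>13 → j++
[i=2,j=6] 16<17 → i++
[i=3,j=6] 20>17 → j++
[i=3,j=7] 20>18 → j++
[i=3,j=8] 20<22 → i++
[i=4,j=8] 21<22 → i++
[i=5,j=8] 25>22 → j++
[i=5,j=9] 25>23 → j++
[i=5,j=10] 25>24 → j++
[i=5,j=11] 25<28 → i++
[i=6,j=11] 29>28 → j++
[i=6,j=12] 29==29 emit → i++,j++

18 moves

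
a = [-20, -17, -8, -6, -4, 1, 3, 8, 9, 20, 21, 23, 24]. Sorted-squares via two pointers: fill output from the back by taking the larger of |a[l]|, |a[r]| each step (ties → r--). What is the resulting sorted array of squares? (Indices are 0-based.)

[0,12] |-20|<=|24| out[12]=576 → r--
[0,11] |-20|<=|23| out[11]=529 → r--
[0,10] |-20|<=|21| out[10]=441 → r--
[0,9] |-20|<=|20| out[9]=400 → r--
[0,8] |-20|>|9| out[8]=400 → l++
[1,8] |-17|>|9| out[7]=289 → l++
[2,8] |-8|<=|9| out[6]=81 → r--
[2,7] |-8|<=|8| out[5]=64 → r--
[2,6] |-8|>|3| out[4]=64 → l++
[3,6] |-6|>|3| out[3]=36 → l++
[4,6] |-4|>|3| out[2]=16 → l++
[5,6] |1|<=|3| out[1]=9 → r--
[5,5] |1|<=|1| out[0]=1 → r--

[1, 9, 16, 36, 64, 64, 81, 289, 400, 400, 441, 529, 576]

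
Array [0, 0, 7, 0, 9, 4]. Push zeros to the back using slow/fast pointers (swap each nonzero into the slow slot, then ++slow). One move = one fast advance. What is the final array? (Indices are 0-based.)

[7, 9, 4, 0, 0, 0]

slow=0 fast=0: a[fast]=0, fast++
slow=0 fast=1: a[fast]=0, fast++
slow=0 fast=2: a[fast]=7≠0 swap→a[0]=7, slow++,fast++
slow=1 fast=3: a[fast]=0, fast++
slow=1 fast=4: a[fast]=9≠0 swap→a[1]=9, slow++,fast++
slow=2 fast=5: a[fast]=4≠0 swap→a[2]=4, slow++,fast++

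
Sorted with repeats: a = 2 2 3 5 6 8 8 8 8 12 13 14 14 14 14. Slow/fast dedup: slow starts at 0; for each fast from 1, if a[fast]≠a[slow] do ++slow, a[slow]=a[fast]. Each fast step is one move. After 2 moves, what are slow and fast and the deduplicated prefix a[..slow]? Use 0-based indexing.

(s=0,f=1) a[fast]=2=a[slow] dup → fast++
(s=0,f=2) a[fast]=3≠a[slow]=2 write a[1]=3 → slow++,fast++

slow=1, fast=3, prefix=[2, 3]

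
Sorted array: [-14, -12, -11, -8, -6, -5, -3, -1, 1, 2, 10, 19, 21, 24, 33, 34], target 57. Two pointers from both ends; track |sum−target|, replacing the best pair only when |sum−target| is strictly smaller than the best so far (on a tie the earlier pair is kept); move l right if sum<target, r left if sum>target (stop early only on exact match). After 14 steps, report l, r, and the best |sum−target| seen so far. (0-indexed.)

l=13, r=14, best |Δ|=1

[0,15] -14+34=20 d=37 * → l++
[1,15] -12+34=22 d=35 * → l++
[2,15] -11+34=23 d=34 * → l++
[3,15] -8+34=26 d=31 * → l++
[4,15] -6+34=28 d=29 * → l++
[5,15] -5+34=29 d=28 * → l++
[6,15] -3+34=31 d=26 * → l++
[7,15] -1+34=33 d=24 * → l++
[8,15] 1+34=35 d=22 * → l++
[9,15] 2+34=36 d=21 * → l++
[10,15] 10+34=44 d=13 * → l++
[11,15] 19+34=53 d=4 * → l++
[12,15] 21+34=55 d=2 * → l++
[13,15] 24+34=58 d=1 * → r--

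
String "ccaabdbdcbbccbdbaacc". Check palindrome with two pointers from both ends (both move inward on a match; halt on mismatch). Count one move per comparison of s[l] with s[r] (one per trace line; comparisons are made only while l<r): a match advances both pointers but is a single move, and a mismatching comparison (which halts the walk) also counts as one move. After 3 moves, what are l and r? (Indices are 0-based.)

[0,19] 'c'=='c' → l++,r--
[1,18] 'c'=='c' → l++,r--
[2,17] 'a'=='a' → l++,r--

l=3, r=16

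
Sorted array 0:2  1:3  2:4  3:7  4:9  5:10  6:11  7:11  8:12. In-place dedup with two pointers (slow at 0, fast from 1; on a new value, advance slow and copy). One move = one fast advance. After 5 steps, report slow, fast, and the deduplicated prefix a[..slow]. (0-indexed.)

slow=5, fast=6, prefix=[2, 3, 4, 7, 9, 10]

slow=0 fast=1: a[fast]=3≠a[slow]=2 write a[1]=3, slow++,fast++
slow=1 fast=2: a[fast]=4≠a[slow]=3 write a[2]=4, slow++,fast++
slow=2 fast=3: a[fast]=7≠a[slow]=4 write a[3]=7, slow++,fast++
slow=3 fast=4: a[fast]=9≠a[slow]=7 write a[4]=9, slow++,fast++
slow=4 fast=5: a[fast]=10≠a[slow]=9 write a[5]=10, slow++,fast++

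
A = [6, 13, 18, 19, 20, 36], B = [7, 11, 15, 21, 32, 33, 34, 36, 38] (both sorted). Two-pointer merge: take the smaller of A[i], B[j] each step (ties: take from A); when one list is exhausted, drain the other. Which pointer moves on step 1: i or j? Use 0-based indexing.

[i=0,j=0] A[i]=6<=B[j]=7 take 6 → i++

i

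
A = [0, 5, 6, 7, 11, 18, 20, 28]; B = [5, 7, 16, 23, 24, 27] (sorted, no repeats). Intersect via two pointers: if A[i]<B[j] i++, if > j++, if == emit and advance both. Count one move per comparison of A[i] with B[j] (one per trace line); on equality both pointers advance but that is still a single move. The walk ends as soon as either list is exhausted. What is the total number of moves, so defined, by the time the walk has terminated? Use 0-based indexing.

i=0 j=0: 0<5, i++
i=1 j=0: 5==5 emit, i++,j++
i=2 j=1: 6<7, i++
i=3 j=1: 7==7 emit, i++,j++
i=4 j=2: 11<16, i++
i=5 j=2: 18>16, j++
i=5 j=3: 18<23, i++
i=6 j=3: 20<23, i++
i=7 j=3: 28>23, j++
i=7 j=4: 28>24, j++
i=7 j=5: 28>27, j++

11 moves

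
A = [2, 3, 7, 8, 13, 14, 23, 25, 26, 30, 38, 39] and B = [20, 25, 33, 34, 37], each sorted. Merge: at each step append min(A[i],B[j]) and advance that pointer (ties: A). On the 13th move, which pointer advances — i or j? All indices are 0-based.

j

i=0 j=0: A[i]=2<=B[j]=20 take 2, i++
i=1 j=0: A[i]=3<=B[j]=20 take 3, i++
i=2 j=0: A[i]=7<=B[j]=20 take 7, i++
i=3 j=0: A[i]=8<=B[j]=20 take 8, i++
i=4 j=0: A[i]=13<=B[j]=20 take 13, i++
i=5 j=0: A[i]=14<=B[j]=20 take 14, i++
i=6 j=0: A[i]=23>B[j]=20 take 20, j++
i=6 j=1: A[i]=23<=B[j]=25 take 23, i++
i=7 j=1: A[i]=25<=B[j]=25 take 25, i++
i=8 j=1: A[i]=26>B[j]=25 take 25, j++
i=8 j=2: A[i]=26<=B[j]=33 take 26, i++
i=9 j=2: A[i]=30<=B[j]=33 take 30, i++
i=10 j=2: A[i]=38>B[j]=33 take 33, j++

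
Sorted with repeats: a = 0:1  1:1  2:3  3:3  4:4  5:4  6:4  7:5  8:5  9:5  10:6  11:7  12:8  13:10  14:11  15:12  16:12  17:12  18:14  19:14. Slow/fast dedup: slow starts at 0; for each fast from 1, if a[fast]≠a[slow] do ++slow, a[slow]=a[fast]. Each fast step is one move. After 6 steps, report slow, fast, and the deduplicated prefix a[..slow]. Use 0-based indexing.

slow=2, fast=7, prefix=[1, 3, 4]

(s=0,f=1) a[fast]=1=a[slow] dup → fast++
(s=0,f=2) a[fast]=3≠a[slow]=1 write a[1]=3 → slow++,fast++
(s=1,f=3) a[fast]=3=a[slow] dup → fast++
(s=1,f=4) a[fast]=4≠a[slow]=3 write a[2]=4 → slow++,fast++
(s=2,f=5) a[fast]=4=a[slow] dup → fast++
(s=2,f=6) a[fast]=4=a[slow] dup → fast++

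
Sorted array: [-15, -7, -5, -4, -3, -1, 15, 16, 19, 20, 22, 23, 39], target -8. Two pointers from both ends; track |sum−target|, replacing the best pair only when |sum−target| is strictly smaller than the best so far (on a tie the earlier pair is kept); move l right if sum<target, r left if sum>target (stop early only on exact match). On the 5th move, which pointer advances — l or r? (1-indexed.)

[1,13] -15+39=24 d=32 * → r--
[1,12] -15+23=8 d=16 * → r--
[1,11] -15+22=7 d=15 * → r--
[1,10] -15+20=5 d=13 * → r--
[1,9] -15+19=4 d=12 * → r--

r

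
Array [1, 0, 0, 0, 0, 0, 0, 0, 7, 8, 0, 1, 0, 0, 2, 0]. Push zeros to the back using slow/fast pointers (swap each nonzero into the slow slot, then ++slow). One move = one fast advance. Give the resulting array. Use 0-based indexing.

(s=0,f=0) a[fast]=1≠0 swap→a[0]=1 → slow++,fast++
(s=1,f=1) a[fast]=0 → fast++
(s=1,f=2) a[fast]=0 → fast++
(s=1,f=3) a[fast]=0 → fast++
(s=1,f=4) a[fast]=0 → fast++
(s=1,f=5) a[fast]=0 → fast++
(s=1,f=6) a[fast]=0 → fast++
(s=1,f=7) a[fast]=0 → fast++
(s=1,f=8) a[fast]=7≠0 swap→a[1]=7 → slow++,fast++
(s=2,f=9) a[fast]=8≠0 swap→a[2]=8 → slow++,fast++
(s=3,f=10) a[fast]=0 → fast++
(s=3,f=11) a[fast]=1≠0 swap→a[3]=1 → slow++,fast++
(s=4,f=12) a[fast]=0 → fast++
(s=4,f=13) a[fast]=0 → fast++
(s=4,f=14) a[fast]=2≠0 swap→a[4]=2 → slow++,fast++
(s=5,f=15) a[fast]=0 → fast++

[1, 7, 8, 1, 2, 0, 0, 0, 0, 0, 0, 0, 0, 0, 0, 0]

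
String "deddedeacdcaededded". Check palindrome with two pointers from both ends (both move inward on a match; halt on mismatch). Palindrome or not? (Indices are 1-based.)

palindrome

[1,19] 'd'=='d' → l++,r--
[2,18] 'e'=='e' → l++,r--
[3,17] 'd'=='d' → l++,r--
[4,16] 'd'=='d' → l++,r--
[5,15] 'e'=='e' → l++,r--
[6,14] 'd'=='d' → l++,r--
[7,13] 'e'=='e' → l++,r--
[8,12] 'a'=='a' → l++,r--
[9,11] 'c'=='c' → l++,r--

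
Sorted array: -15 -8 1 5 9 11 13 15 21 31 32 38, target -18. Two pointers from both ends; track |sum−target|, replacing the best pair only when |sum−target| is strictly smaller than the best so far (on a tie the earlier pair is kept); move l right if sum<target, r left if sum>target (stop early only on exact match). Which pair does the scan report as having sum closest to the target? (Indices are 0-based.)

[0,11] -15+38=23 d=41 * → r--
[0,10] -15+32=17 d=35 * → r--
[0,9] -15+31=16 d=34 * → r--
[0,8] -15+21=6 d=24 * → r--
[0,7] -15+15=0 d=18 * → r--
[0,6] -15+13=-2 d=16 * → r--
[0,5] -15+11=-4 d=14 * → r--
[0,4] -15+9=-6 d=12 * → r--
[0,3] -15+5=-10 d=8 * → r--
[0,2] -15+1=-14 d=4 * → r--
[0,1] -15+-8=-23 d=5 → l++

pair (-15, 1) with sum -14 (|Δ|=4)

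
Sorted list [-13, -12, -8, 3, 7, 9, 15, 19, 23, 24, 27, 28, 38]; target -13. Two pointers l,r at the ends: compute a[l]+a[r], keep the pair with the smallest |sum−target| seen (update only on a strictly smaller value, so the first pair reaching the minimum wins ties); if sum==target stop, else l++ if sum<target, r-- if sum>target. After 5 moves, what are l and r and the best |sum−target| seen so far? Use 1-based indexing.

[1,13] -13+38=25 d=38 * → r--
[1,12] -13+28=15 d=28 * → r--
[1,11] -13+27=14 d=27 * → r--
[1,10] -13+24=11 d=24 * → r--
[1,9] -13+23=10 d=23 * → r--

l=1, r=8, best |Δ|=23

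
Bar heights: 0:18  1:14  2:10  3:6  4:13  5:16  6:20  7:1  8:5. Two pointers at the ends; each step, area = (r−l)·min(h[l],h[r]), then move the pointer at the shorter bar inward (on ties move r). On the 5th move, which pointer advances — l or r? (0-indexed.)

l=0 r=8: min(18,5)*8=40 best=40 *, r--
l=0 r=7: min(18,1)*7=7 best=40, r--
l=0 r=6: min(18,20)*6=108 best=108 *, l++
l=1 r=6: min(14,20)*5=70 best=108, l++
l=2 r=6: min(10,20)*4=40 best=108, l++

l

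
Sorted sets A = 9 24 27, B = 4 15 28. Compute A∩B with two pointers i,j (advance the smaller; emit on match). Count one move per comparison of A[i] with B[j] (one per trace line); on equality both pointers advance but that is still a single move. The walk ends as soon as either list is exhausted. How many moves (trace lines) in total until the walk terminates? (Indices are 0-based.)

i=0 j=0: 9>4, j++
i=0 j=1: 9<15, i++
i=1 j=1: 24>15, j++
i=1 j=2: 24<28, i++
i=2 j=2: 27<28, i++

5 moves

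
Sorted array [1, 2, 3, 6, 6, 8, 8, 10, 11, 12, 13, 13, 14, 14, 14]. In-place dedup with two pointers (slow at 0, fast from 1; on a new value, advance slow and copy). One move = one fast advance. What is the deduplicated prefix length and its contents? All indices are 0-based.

(s=0,f=1) a[fast]=2≠a[slow]=1 write a[1]=2 → slow++,fast++
(s=1,f=2) a[fast]=3≠a[slow]=2 write a[2]=3 → slow++,fast++
(s=2,f=3) a[fast]=6≠a[slow]=3 write a[3]=6 → slow++,fast++
(s=3,f=4) a[fast]=6=a[slow] dup → fast++
(s=3,f=5) a[fast]=8≠a[slow]=6 write a[4]=8 → slow++,fast++
(s=4,f=6) a[fast]=8=a[slow] dup → fast++
(s=4,f=7) a[fast]=10≠a[slow]=8 write a[5]=10 → slow++,fast++
(s=5,f=8) a[fast]=11≠a[slow]=10 write a[6]=11 → slow++,fast++
(s=6,f=9) a[fast]=12≠a[slow]=11 write a[7]=12 → slow++,fast++
(s=7,f=10) a[fast]=13≠a[slow]=12 write a[8]=13 → slow++,fast++
(s=8,f=11) a[fast]=13=a[slow] dup → fast++
(s=8,f=12) a[fast]=14≠a[slow]=13 write a[9]=14 → slow++,fast++
(s=9,f=13) a[fast]=14=a[slow] dup → fast++
(s=9,f=14) a[fast]=14=a[slow] dup → fast++

length 10; prefix = [1, 2, 3, 6, 8, 10, 11, 12, 13, 14]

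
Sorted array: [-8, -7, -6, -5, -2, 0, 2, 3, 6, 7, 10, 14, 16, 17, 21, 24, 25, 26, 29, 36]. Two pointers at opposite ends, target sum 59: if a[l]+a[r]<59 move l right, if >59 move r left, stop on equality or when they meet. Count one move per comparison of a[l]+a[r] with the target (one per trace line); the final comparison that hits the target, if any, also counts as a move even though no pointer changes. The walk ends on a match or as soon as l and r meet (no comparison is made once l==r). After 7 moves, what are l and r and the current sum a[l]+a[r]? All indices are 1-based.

l=1 r=20: -8+36=28 <59, l++
l=2 r=20: -7+36=29 <59, l++
l=3 r=20: -6+36=30 <59, l++
l=4 r=20: -5+36=31 <59, l++
l=5 r=20: -2+36=34 <59, l++
l=6 r=20: 0+36=36 <59, l++
l=7 r=20: 2+36=38 <59, l++

l=8, r=20, sum=39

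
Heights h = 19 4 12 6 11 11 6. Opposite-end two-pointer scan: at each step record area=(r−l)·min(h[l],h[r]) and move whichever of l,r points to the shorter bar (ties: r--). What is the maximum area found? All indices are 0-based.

l=0 r=6: min(19,6)*6=36 best=36 *, r--
l=0 r=5: min(19,11)*5=55 best=55 *, r--
l=0 r=4: min(19,11)*4=44 best=55, r--
l=0 r=3: min(19,6)*3=18 best=55, r--
l=0 r=2: min(19,12)*2=24 best=55, r--
l=0 r=1: min(19,4)*1=4 best=55, r--

max area = 55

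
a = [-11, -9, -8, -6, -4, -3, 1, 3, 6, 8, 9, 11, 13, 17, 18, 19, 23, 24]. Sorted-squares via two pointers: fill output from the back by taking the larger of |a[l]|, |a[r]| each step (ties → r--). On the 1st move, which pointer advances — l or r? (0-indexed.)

r

[0,17] |-11|<=|24| out[17]=576 → r--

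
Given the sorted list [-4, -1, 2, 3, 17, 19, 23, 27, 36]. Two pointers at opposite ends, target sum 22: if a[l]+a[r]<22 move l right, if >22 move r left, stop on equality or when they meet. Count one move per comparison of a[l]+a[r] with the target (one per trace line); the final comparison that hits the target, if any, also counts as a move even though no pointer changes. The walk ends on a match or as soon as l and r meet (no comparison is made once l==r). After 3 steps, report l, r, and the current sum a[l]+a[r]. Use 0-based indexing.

l=1, r=6, sum=22

l=0 r=8: -4+36=32 >22, r--
l=0 r=7: -4+27=23 >22, r--
l=0 r=6: -4+23=19 <22, l++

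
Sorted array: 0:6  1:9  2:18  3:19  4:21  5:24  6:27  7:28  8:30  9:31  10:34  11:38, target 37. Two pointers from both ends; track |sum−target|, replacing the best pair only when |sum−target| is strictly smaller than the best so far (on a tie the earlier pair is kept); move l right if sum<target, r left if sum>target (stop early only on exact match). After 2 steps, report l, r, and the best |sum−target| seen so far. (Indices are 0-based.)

l=0, r=9, best |Δ|=3

l=0 r=11: 6+38=44 d=7 *, r--
l=0 r=10: 6+34=40 d=3 *, r--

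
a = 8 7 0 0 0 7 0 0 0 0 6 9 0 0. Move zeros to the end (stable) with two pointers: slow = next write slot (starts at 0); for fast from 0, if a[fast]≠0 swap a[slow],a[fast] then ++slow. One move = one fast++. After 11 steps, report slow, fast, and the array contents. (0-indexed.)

slow=4, fast=11, a=[8, 7, 7, 6, 0, 0, 0, 0, 0, 0, 0, 9, 0, 0]

(s=0,f=0) a[fast]=8≠0 swap→a[0]=8 → slow++,fast++
(s=1,f=1) a[fast]=7≠0 swap→a[1]=7 → slow++,fast++
(s=2,f=2) a[fast]=0 → fast++
(s=2,f=3) a[fast]=0 → fast++
(s=2,f=4) a[fast]=0 → fast++
(s=2,f=5) a[fast]=7≠0 swap→a[2]=7 → slow++,fast++
(s=3,f=6) a[fast]=0 → fast++
(s=3,f=7) a[fast]=0 → fast++
(s=3,f=8) a[fast]=0 → fast++
(s=3,f=9) a[fast]=0 → fast++
(s=3,f=10) a[fast]=6≠0 swap→a[3]=6 → slow++,fast++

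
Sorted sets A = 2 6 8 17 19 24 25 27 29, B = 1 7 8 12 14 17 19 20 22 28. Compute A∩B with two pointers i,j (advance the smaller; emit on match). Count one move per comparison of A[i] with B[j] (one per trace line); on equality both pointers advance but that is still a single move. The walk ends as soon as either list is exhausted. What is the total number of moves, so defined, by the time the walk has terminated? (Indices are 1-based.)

15 moves

i=1 j=1: 2>1, j++
i=1 j=2: 2<7, i++
i=2 j=2: 6<7, i++
i=3 j=2: 8>7, j++
i=3 j=3: 8==8 emit, i++,j++
i=4 j=4: 17>12, j++
i=4 j=5: 17>14, j++
i=4 j=6: 17==17 emit, i++,j++
i=5 j=7: 19==19 emit, i++,j++
i=6 j=8: 24>20, j++
i=6 j=9: 24>22, j++
i=6 j=10: 24<28, i++
i=7 j=10: 25<28, i++
i=8 j=10: 27<28, i++
i=9 j=10: 29>28, j++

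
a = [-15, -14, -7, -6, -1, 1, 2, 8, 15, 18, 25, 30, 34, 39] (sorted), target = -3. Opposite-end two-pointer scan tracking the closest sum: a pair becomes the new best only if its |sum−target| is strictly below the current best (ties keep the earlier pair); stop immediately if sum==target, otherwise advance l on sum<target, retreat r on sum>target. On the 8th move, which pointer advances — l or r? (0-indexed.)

[0,13] -15+39=24 d=27 * → r--
[0,12] -15+34=19 d=22 * → r--
[0,11] -15+30=15 d=18 * → r--
[0,10] -15+25=10 d=13 * → r--
[0,9] -15+18=3 d=6 * → r--
[0,8] -15+15=0 d=3 * → r--
[0,7] -15+8=-7 d=4 → l++
[1,7] -14+8=-6 d=3 → l++

l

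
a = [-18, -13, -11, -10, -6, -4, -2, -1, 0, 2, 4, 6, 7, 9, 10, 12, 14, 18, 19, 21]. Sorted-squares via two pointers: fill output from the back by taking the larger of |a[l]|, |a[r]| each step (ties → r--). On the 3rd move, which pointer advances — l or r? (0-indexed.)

l=0 r=19: |-18|<=|21| out[19]=441, r--
l=0 r=18: |-18|<=|19| out[18]=361, r--
l=0 r=17: |-18|<=|18| out[17]=324, r--

r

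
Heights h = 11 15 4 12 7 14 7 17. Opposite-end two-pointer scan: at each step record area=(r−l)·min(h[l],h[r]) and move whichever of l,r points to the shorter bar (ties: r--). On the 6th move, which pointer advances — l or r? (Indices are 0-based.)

l

[0,7] min(11,17)*7=77 best=77 * → l++
[1,7] min(15,17)*6=90 best=90 * → l++
[2,7] min(4,17)*5=20 best=90 → l++
[3,7] min(12,17)*4=48 best=90 → l++
[4,7] min(7,17)*3=21 best=90 → l++
[5,7] min(14,17)*2=28 best=90 → l++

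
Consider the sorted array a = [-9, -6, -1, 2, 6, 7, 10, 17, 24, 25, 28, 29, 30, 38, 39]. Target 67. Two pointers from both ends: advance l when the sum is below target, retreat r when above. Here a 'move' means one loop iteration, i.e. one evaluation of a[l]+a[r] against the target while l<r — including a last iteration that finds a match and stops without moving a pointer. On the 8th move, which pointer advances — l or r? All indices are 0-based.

[0,14] -9+39=30 <67 → l++
[1,14] -6+39=33 <67 → l++
[2,14] -1+39=38 <67 → l++
[3,14] 2+39=41 <67 → l++
[4,14] 6+39=45 <67 → l++
[5,14] 7+39=46 <67 → l++
[6,14] 10+39=49 <67 → l++
[7,14] 17+39=56 <67 → l++

l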